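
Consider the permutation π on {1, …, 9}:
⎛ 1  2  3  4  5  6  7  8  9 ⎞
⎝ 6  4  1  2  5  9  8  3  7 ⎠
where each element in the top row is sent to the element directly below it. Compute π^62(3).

Tracing 3 → 1 → … returns to 3 after 6 steps, so 3 lies in a 6-cycle (1, 6, 9, 7, 8, 3).
Since the cycle has length 6, π^62 acts on it the same as π^2 (62 mod 6 = 2).
Advancing 2 steps from 3: 3 → 1 → 6.

6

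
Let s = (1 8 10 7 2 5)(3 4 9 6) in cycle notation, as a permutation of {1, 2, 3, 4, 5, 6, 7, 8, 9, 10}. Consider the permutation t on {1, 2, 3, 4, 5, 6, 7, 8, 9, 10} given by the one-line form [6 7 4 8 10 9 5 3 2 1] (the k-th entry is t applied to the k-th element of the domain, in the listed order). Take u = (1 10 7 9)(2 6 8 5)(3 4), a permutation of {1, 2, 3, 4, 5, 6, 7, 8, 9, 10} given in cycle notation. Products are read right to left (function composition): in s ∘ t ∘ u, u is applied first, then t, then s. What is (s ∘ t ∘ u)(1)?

8

(s ∘ t ∘ u)(1) = s(t(u(1))). u(1) = 10, then t(10) = 1, then s(1) = 8, so the result is 8.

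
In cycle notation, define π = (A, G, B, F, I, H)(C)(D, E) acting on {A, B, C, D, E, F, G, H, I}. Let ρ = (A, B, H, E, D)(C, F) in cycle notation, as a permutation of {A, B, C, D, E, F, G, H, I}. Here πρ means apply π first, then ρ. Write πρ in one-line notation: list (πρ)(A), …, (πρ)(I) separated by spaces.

Chase each element through π then ρ: A → G → G; B → F → C; C → C → F; D → E → D; E → D → A; F → I → I; G → B → H; H → A → B; I → H → E.
So πρ in one-line form is G C F D A I H B E.

G C F D A I H B E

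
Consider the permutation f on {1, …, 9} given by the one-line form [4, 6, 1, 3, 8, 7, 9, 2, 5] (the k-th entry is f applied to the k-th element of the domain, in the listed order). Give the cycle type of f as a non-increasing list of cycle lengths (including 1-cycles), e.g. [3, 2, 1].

The disjoint cycles are (1 4 3)(2 6 7 9 5 8), with lengths 6, 3 in non-increasing order.

[6, 3]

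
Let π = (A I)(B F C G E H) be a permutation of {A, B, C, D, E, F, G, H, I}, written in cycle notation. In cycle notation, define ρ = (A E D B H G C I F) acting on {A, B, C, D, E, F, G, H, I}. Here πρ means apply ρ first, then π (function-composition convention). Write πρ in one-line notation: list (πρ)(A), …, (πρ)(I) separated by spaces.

H B A F D I G E C

For each element, apply ρ then π: A → E → H; B → H → B; C → I → A; D → B → F; E → D → D; F → A → I; G → C → G; H → G → E; I → F → C.
So πρ in one-line form is H B A F D I G E C.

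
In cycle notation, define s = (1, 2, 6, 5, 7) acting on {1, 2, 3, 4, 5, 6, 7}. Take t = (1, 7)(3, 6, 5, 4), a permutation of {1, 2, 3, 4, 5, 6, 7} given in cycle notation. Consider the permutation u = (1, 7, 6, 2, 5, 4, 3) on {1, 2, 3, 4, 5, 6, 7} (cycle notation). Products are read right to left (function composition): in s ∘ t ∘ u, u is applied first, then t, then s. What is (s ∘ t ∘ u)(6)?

6

Chase 6: u(6) = 2; t(2) = 2; s(2) = 6. Hence (s ∘ t ∘ u)(6) = 6.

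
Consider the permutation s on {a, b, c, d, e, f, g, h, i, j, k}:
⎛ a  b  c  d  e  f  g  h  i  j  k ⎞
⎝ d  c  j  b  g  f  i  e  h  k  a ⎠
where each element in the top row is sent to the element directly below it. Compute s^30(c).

Tracing c → j → … returns to c after 6 steps, so c lies in a 6-cycle (a d b c j k).
On a 6-cycle, s^6 is the identity, so s^30 = s^0 there (30 ≡ 0 mod 6).
So s^30(c) = c.

c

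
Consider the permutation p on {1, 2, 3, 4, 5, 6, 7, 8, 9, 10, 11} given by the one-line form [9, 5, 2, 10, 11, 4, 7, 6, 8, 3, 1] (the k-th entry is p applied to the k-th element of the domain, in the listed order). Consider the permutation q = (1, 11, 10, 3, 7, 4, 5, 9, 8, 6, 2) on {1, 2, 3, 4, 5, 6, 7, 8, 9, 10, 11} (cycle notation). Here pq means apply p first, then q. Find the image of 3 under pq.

1

First apply p: p(3) = 2, then q(2) = 1. Thus (pq)(3) = 1.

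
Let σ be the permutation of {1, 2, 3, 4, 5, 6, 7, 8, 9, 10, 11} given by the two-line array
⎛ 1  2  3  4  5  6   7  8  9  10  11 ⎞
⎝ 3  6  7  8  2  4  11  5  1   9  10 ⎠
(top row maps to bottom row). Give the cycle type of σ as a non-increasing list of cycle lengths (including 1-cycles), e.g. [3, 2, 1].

The disjoint cycles are (1, 3, 7, 11, 10, 9)(2, 6, 4, 8, 5), with lengths 6, 5 in non-increasing order.

[6, 5]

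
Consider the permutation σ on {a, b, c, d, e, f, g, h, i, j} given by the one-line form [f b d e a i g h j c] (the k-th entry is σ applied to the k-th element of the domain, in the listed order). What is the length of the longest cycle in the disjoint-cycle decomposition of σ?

7

Decomposing into disjoint cycles gives (a f i j c d e); the longest has length 7.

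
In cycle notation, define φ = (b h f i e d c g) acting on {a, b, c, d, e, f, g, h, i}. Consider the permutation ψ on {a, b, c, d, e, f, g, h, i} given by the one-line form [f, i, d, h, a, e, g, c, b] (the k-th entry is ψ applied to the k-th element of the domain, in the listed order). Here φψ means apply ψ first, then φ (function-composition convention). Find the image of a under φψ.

i

First apply ψ: ψ(a) = f, then φ(f) = i. Thus (φψ)(a) = i.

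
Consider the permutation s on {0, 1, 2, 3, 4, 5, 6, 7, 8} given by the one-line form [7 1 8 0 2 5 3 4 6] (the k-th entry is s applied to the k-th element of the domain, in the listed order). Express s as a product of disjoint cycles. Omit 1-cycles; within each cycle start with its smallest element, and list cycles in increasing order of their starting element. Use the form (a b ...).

(0 7 4 2 8 6 3)

Start at 0 and follow images: 0 → 7 → 4 → 2 → 8 → 6 → 3 → 0, giving the cycle (0 7 4 2 8 6 3).
Continuing from each remaining unvisited element yields (0 7 4 2 8 6 3).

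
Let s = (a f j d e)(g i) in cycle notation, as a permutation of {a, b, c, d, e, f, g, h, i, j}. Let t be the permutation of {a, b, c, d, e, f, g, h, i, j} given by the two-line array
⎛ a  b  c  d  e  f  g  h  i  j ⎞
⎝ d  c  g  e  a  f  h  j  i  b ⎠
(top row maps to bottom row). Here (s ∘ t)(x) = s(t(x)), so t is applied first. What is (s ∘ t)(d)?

a

t(d) = e, then s(e) = a; composing gives (s ∘ t)(d) = a.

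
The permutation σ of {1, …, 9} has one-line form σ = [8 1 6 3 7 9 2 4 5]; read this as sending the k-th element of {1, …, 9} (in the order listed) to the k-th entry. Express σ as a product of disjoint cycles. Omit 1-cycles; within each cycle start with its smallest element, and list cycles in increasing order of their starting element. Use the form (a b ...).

(1 8 4 3 6 9 5 7 2)

Start at 1 and follow images: 1 → 8 → 4 → 3 → 6 → 9 → 5 → 7 → 2 → 1, giving the cycle (1 8 4 3 6 9 5 7 2).
Repeating from the next unused element and collecting all non-trivial cycles gives (1 8 4 3 6 9 5 7 2).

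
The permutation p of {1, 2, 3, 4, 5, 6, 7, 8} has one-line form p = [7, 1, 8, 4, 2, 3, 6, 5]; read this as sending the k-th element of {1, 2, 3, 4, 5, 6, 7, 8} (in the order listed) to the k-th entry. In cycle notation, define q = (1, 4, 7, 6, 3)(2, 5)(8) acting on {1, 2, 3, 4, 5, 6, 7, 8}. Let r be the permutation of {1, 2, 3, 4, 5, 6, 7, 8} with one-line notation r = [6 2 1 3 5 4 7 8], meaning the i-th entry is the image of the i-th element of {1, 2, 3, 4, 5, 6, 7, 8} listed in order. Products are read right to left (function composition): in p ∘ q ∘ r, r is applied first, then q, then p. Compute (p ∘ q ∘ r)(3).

(p ∘ q ∘ r)(3) = p(q(r(3))). r(3) = 1, then q(1) = 4, then p(4) = 4, so the result is 4.

4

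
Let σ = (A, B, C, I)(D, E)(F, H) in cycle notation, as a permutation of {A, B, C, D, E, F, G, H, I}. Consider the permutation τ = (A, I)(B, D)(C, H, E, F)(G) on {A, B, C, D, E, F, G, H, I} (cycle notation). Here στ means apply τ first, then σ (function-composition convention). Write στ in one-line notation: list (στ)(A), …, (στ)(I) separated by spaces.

(στ)(x) = σ(τ(x)). Computing each image: σ(τ(A)) = σ(I) = A, σ(τ(B)) = σ(D) = E, σ(τ(C)) = σ(H) = F, σ(τ(D)) = σ(B) = C, σ(τ(E)) = σ(F) = H, σ(τ(F)) = σ(C) = I, σ(τ(G)) = σ(G) = G, σ(τ(H)) = σ(E) = D, σ(τ(I)) = σ(A) = B.
Hence στ = [A E F C H I G D B].

A E F C H I G D B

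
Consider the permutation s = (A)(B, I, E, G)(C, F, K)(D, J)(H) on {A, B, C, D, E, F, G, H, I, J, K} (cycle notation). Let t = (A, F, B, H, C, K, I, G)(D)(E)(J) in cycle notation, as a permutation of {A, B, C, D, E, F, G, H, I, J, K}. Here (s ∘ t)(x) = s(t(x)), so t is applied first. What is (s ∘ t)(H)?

t(H) = C, then s(C) = F; composing gives (s ∘ t)(H) = F.

F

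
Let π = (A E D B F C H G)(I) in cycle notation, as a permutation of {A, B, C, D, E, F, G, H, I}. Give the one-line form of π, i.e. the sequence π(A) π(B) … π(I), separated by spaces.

E F H B D C A G I

Each element maps to the next entry in its cycle (wrapping to the front): A→E, B→F, C→H, D→B, E→D, F→C, G→A, H→G, I→I.
So the one-line form is E F H B D C A G I.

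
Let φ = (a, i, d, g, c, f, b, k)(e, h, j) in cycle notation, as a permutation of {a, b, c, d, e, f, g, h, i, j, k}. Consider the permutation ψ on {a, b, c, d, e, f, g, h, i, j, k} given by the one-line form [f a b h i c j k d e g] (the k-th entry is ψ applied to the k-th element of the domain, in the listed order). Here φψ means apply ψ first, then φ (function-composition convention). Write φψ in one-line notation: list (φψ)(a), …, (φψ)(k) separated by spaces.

Chase each element through ψ then φ: a → f → b; b → a → i; c → b → k; d → h → j; e → i → d; f → c → f; g → j → e; h → k → a; i → d → g; j → e → h; k → g → c.
Collecting the images, φψ = [b i k j d f e a g h c].

b i k j d f e a g h c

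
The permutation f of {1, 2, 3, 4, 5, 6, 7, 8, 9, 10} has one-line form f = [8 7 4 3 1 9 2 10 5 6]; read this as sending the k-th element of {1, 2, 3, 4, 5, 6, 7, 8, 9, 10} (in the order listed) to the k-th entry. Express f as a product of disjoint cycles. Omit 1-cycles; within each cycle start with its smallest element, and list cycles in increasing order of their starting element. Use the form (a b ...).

Iterating f from 1 gives 1 → 8 → 10 → 6 → 9 → 5 → 1; that is the 6-cycle (1 8 10 6 9 5).
Repeating from the next unused element and collecting all non-trivial cycles gives (1 8 10 6 9 5)(2 7)(3 4).

(1 8 10 6 9 5)(2 7)(3 4)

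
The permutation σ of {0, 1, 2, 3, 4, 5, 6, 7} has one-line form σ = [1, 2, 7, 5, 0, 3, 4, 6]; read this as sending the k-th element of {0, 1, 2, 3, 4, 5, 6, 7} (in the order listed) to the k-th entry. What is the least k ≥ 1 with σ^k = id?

Writing σ as disjoint cycles, the cycle lengths are 6, 2.
The order is lcm(6, 2) = 6.

6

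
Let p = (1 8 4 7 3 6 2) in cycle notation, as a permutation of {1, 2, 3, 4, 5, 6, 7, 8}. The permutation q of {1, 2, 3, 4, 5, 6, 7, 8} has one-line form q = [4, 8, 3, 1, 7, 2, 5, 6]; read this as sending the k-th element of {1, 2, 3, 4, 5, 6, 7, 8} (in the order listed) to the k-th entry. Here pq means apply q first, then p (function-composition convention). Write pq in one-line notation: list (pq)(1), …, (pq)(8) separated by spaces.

For each element, apply q then p: 1 → 4 → 7; 2 → 8 → 4; 3 → 3 → 6; 4 → 1 → 8; 5 → 7 → 3; 6 → 2 → 1; 7 → 5 → 5; 8 → 6 → 2.
So pq in one-line form is 7 4 6 8 3 1 5 2.

7 4 6 8 3 1 5 2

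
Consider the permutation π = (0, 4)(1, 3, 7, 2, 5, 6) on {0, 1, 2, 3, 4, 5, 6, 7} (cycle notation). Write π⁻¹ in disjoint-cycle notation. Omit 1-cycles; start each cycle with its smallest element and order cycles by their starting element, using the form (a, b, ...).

Inverting a permutation written in cycle notation just reverses the order within every cycle.
Reversing each cycle of π and rotating so the smallest element leads gives (0, 4)(1, 6, 5, 2, 7, 3).

(0, 4)(1, 6, 5, 2, 7, 3)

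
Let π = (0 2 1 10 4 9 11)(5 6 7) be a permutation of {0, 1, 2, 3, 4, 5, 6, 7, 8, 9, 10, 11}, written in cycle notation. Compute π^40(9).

9 lies in the 7-cycle (0 2 1 10 4 9 11).
Since the cycle has length 7, π^40 acts on it the same as π^5 (40 mod 7 = 5).
Stepping 5 places around the cycle: 9 → 11 → 0 → 2 → 1 → 10.

10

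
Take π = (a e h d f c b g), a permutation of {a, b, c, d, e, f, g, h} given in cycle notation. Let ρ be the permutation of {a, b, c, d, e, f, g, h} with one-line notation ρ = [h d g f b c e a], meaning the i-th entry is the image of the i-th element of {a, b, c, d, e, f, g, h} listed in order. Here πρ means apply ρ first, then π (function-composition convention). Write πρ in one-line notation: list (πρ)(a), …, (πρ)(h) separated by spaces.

d f a c g b h e

Chase each element through ρ then π: a → h → d; b → d → f; c → g → a; d → f → c; e → b → g; f → c → b; g → e → h; h → a → e.
Collecting the images, πρ = [d f a c g b h e].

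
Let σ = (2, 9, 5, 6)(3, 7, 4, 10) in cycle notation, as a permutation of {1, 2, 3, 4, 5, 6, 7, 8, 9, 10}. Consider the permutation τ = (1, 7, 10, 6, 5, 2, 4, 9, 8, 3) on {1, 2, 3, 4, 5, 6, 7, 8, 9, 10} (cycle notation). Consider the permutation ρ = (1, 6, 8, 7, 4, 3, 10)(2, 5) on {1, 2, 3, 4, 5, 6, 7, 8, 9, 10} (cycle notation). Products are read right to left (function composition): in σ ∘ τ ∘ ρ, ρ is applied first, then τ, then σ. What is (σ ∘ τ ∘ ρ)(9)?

Chase 9: ρ(9) = 9; τ(9) = 8; σ(8) = 8. Hence (σ ∘ τ ∘ ρ)(9) = 8.

8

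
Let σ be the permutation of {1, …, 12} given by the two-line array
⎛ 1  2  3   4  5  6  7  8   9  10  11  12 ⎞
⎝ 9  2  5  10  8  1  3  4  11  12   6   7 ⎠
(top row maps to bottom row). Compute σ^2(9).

6

Tracing 9 → 11 → … returns to 9 after 4 steps, so 9 lies in a 4-cycle (1, 9, 11, 6).
Stepping 2 places around the cycle: 9 → 11 → 6.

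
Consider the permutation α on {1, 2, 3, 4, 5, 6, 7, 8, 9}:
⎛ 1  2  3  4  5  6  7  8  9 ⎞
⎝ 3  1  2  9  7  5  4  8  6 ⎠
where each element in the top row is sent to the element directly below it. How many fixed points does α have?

1

The fixed points (elements with α(x) = x) are {8}, so there is 1.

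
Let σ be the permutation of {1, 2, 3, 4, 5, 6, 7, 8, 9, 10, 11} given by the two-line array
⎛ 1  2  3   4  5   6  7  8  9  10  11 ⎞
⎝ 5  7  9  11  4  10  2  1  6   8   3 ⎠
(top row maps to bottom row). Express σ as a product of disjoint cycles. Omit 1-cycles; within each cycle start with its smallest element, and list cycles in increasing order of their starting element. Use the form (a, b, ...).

(1, 5, 4, 11, 3, 9, 6, 10, 8)(2, 7)

Start at 1 and follow images: 1 → 5 → 4 → 11 → 3 → 9 → 6 → 10 → 8 → 1, giving the cycle (1, 5, 4, 11, 3, 9, 6, 10, 8).
Repeating from the next unused element and collecting all non-trivial cycles gives (1, 5, 4, 11, 3, 9, 6, 10, 8)(2, 7).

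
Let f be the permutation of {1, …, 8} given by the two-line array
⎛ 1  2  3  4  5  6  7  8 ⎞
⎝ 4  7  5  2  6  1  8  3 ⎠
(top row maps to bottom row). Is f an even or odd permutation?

In disjoint-cycle form the cycle lengths are 8.
A cycle is odd iff its length is even; f has 1 even-length cycle, so sgn(f) = (−1)^1 and f is odd.

odd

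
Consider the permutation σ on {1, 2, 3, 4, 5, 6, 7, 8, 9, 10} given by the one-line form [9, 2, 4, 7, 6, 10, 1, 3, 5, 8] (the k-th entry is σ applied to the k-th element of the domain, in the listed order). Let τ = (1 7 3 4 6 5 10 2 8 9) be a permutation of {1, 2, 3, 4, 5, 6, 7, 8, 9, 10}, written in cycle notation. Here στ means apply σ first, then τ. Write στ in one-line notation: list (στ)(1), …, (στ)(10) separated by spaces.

(στ)(x) = τ(σ(x)). Computing each image: τ(σ(1)) = τ(9) = 1, τ(σ(2)) = τ(2) = 8, τ(σ(3)) = τ(4) = 6, τ(σ(4)) = τ(7) = 3, τ(σ(5)) = τ(6) = 5, τ(σ(6)) = τ(10) = 2, τ(σ(7)) = τ(1) = 7, τ(σ(8)) = τ(3) = 4, τ(σ(9)) = τ(5) = 10, τ(σ(10)) = τ(8) = 9.
Hence στ = [1 8 6 3 5 2 7 4 10 9].

1 8 6 3 5 2 7 4 10 9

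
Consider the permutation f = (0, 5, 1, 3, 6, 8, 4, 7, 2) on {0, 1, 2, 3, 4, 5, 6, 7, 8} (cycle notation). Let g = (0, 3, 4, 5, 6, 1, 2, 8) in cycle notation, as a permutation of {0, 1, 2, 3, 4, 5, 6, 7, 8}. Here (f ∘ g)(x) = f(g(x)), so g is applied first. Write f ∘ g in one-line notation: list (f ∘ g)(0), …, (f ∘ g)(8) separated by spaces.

(f ∘ g)(x) = f(g(x)). Computing each image: f(g(0)) = f(3) = 6, f(g(1)) = f(2) = 0, f(g(2)) = f(8) = 4, f(g(3)) = f(4) = 7, f(g(4)) = f(5) = 1, f(g(5)) = f(6) = 8, f(g(6)) = f(1) = 3, f(g(7)) = f(7) = 2, f(g(8)) = f(0) = 5.
Hence f ∘ g = [6 0 4 7 1 8 3 2 5].

6 0 4 7 1 8 3 2 5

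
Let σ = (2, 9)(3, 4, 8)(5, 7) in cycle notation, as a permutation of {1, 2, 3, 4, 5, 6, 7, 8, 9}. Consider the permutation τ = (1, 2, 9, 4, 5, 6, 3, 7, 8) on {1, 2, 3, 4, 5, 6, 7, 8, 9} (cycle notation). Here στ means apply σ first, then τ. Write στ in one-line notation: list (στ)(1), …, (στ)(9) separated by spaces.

2 4 5 1 8 3 6 7 9

For each element, apply σ then τ: 1 → 1 → 2; 2 → 9 → 4; 3 → 4 → 5; 4 → 8 → 1; 5 → 7 → 8; 6 → 6 → 3; 7 → 5 → 6; 8 → 3 → 7; 9 → 2 → 9.
So στ in one-line form is 2 4 5 1 8 3 6 7 9.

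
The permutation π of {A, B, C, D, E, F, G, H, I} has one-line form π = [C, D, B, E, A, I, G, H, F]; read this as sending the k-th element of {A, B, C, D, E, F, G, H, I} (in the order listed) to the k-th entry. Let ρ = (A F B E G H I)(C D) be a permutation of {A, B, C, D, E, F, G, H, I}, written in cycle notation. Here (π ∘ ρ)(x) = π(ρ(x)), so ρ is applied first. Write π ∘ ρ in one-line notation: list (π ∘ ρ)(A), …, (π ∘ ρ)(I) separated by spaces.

Chase each element through ρ then π: A → F → I; B → E → A; C → D → E; D → C → B; E → G → G; F → B → D; G → H → H; H → I → F; I → A → C.
Collecting the images, π ∘ ρ = [I A E B G D H F C].

I A E B G D H F C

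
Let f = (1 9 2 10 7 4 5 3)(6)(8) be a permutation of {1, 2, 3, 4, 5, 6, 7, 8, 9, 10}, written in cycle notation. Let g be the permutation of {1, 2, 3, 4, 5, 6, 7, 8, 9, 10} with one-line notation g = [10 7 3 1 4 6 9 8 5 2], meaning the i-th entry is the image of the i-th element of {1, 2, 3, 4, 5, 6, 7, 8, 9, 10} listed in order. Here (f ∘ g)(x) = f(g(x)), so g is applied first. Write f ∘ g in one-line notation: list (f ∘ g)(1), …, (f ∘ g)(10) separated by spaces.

7 4 1 9 5 6 2 8 3 10

For each element, apply g then f: 1 → 10 → 7; 2 → 7 → 4; 3 → 3 → 1; 4 → 1 → 9; 5 → 4 → 5; 6 → 6 → 6; 7 → 9 → 2; 8 → 8 → 8; 9 → 5 → 3; 10 → 2 → 10.
Collecting the images, f ∘ g = [7 4 1 9 5 6 2 8 3 10].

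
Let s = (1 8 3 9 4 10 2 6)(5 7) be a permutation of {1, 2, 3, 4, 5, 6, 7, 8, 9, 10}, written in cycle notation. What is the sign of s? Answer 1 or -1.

1

The cycle lengths are 8, 2.
A cycle of length ℓ contributes ℓ−1 transpositions, so s is a product of 7 + 1 = 8 transpositions — even.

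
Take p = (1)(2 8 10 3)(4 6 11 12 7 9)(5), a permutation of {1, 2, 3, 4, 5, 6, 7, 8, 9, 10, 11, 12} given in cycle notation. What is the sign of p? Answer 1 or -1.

1

The cycle lengths are 6, 4, 1, 1.
A cycle is odd iff its length is even; p has 2 even-length cycles, so sgn(p) = (−1)^2 and p is even.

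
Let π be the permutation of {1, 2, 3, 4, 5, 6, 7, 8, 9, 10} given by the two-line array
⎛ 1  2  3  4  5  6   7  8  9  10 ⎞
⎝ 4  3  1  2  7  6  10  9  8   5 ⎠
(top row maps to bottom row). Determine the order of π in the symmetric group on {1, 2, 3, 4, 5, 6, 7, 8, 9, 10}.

The disjoint-cycle form of π has cycle lengths 4, 3, 2, 1.
The order of π is the least common multiple of its cycle lengths: lcm(4, 3, 2) = 12.

12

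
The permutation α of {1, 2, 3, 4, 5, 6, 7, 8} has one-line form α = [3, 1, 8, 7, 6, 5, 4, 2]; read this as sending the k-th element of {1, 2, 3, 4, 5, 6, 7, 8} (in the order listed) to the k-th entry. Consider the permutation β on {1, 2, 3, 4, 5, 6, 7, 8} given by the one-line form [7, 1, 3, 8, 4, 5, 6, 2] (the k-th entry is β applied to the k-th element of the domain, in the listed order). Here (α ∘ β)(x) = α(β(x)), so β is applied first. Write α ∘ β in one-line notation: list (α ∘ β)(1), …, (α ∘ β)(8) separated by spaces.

(α ∘ β)(x) = α(β(x)). Computing each image: α(β(1)) = α(7) = 4, α(β(2)) = α(1) = 3, α(β(3)) = α(3) = 8, α(β(4)) = α(8) = 2, α(β(5)) = α(4) = 7, α(β(6)) = α(5) = 6, α(β(7)) = α(6) = 5, α(β(8)) = α(2) = 1.
Hence α ∘ β = [4 3 8 2 7 6 5 1].

4 3 8 2 7 6 5 1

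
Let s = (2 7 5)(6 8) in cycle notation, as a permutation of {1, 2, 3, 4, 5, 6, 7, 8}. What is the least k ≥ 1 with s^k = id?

6

The cycle type of s is (3, 2, 1, 1, 1).
The order of s is the least common multiple of its cycle lengths: lcm(3, 2) = 6.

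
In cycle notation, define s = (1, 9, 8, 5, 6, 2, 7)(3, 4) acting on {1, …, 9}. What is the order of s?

The cycle type of s is (7, 2).
Since disjoint cycles commute, ord(s) = lcm(7, 2) = 14.

14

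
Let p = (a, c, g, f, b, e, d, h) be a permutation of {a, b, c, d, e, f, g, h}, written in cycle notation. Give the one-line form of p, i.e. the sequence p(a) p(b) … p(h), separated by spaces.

Reading each image from the cycles: a→c, b→e, c→g, d→h, e→d, f→b, g→f, h→a.
So the one-line form is c e g h d b f a.

c e g h d b f a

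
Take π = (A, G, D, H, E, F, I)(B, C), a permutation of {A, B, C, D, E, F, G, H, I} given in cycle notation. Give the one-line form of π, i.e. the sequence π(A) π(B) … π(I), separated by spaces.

Each element maps to the next entry in its cycle (wrapping to the front): A↦G, B↦C, C↦B, D↦H, E↦F, F↦I, G↦D, H↦E, I↦A.
Listing these in domain order gives G C B H F I D E A.

G C B H F I D E A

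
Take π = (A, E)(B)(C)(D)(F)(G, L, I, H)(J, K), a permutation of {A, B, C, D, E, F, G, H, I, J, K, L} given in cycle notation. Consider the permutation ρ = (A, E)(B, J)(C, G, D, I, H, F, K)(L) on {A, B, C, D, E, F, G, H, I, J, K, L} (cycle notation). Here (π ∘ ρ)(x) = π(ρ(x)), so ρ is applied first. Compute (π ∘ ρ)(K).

First apply ρ: ρ(K) = C, then π(C) = C. Thus (π ∘ ρ)(K) = C.

C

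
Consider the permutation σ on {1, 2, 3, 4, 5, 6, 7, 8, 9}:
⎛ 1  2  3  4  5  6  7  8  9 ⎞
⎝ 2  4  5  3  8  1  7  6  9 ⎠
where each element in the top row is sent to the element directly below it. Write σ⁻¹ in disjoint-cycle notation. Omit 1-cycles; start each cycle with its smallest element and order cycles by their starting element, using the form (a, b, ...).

(1, 6, 8, 5, 3, 4, 2)

The cycle decomposition of σ is (1, 2, 4, 3, 5, 8, 6).
Reversing each cycle (and rotating so the smallest element leads) gives σ⁻¹ = (1, 6, 8, 5, 3, 4, 2).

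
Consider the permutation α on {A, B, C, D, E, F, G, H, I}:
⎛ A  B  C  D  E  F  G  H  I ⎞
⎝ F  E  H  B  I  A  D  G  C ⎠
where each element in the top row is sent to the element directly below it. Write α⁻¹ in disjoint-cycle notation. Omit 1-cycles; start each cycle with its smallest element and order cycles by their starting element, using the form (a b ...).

(A F)(B D G H C I E)

First write α in disjoint cycles: (A F)(B E I C H G D).
The inverse reverses every cycle; in canonical form, α⁻¹ = (A F)(B D G H C I E).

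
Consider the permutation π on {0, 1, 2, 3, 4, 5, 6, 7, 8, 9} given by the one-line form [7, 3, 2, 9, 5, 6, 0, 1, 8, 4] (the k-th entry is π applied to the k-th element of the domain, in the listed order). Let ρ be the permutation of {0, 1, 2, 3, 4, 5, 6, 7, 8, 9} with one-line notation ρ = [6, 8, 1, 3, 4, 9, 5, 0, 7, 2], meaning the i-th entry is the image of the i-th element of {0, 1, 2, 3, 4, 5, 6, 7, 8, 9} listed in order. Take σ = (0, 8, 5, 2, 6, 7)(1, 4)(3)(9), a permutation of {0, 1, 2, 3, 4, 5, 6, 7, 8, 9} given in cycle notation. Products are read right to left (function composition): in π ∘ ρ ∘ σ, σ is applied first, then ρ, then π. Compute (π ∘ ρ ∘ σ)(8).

4

Apply the permutations in order: σ(8) = 5, then ρ(5) = 9, then π(9) = 4. So (π ∘ ρ ∘ σ)(8) = 4.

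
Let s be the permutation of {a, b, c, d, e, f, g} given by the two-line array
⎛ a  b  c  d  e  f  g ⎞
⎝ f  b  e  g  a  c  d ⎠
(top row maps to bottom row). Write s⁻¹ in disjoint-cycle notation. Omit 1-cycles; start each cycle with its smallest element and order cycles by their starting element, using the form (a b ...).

The cycle decomposition of s is (a f c e)(d g).
The inverse reverses every cycle; in canonical form, s⁻¹ = (a e c f)(d g).

(a e c f)(d g)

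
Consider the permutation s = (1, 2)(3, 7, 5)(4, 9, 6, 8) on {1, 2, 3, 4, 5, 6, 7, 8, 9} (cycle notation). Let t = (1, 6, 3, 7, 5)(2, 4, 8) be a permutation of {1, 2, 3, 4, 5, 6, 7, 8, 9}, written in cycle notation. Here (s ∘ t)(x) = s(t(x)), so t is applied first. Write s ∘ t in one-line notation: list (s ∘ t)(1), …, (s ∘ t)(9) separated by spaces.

8 9 5 4 2 7 3 1 6

(s ∘ t)(x) = s(t(x)). Computing each image: s(t(1)) = s(6) = 8, s(t(2)) = s(4) = 9, s(t(3)) = s(7) = 5, s(t(4)) = s(8) = 4, s(t(5)) = s(1) = 2, s(t(6)) = s(3) = 7, s(t(7)) = s(5) = 3, s(t(8)) = s(2) = 1, s(t(9)) = s(9) = 6.
Hence s ∘ t = [8 9 5 4 2 7 3 1 6].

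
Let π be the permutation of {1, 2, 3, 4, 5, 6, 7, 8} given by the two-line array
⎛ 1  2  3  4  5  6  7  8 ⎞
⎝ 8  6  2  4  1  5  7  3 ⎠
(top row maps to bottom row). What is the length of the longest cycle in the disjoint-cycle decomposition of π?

6

Decomposing into disjoint cycles gives (1 8 3 2 6 5); the longest has length 6.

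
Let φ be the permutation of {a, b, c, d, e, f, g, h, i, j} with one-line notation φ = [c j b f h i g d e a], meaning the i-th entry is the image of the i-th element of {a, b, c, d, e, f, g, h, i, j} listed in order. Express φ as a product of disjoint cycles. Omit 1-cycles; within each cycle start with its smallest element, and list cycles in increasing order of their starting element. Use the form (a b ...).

From a: a → c → b → j → a, closing the cycle (a c b j).
Continuing from each remaining unvisited element yields (a c b j)(d f i e h).

(a c b j)(d f i e h)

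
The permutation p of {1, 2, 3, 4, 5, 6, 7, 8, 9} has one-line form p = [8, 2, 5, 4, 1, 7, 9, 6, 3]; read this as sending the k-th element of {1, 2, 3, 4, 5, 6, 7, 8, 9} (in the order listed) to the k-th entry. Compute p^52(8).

Tracing 8 → 6 → … returns to 8 after 7 steps, so 8 lies in a 7-cycle (1 8 6 7 9 3 5).
Powers repeat with period 7 on this cycle, and 52 mod 7 = 3, so p^52(8) = p^3(8).
Advancing 3 steps from 8: 8 → 6 → 7 → 9.

9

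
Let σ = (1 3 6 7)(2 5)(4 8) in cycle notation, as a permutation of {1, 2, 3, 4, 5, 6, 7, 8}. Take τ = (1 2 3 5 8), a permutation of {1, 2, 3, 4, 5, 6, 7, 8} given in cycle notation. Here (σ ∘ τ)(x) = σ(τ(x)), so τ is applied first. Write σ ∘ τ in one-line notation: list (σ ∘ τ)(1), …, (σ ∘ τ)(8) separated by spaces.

(σ ∘ τ)(x) = σ(τ(x)). Computing each image: σ(τ(1)) = σ(2) = 5, σ(τ(2)) = σ(3) = 6, σ(τ(3)) = σ(5) = 2, σ(τ(4)) = σ(4) = 8, σ(τ(5)) = σ(8) = 4, σ(τ(6)) = σ(6) = 7, σ(τ(7)) = σ(7) = 1, σ(τ(8)) = σ(1) = 3.
Hence σ ∘ τ = [5 6 2 8 4 7 1 3].

5 6 2 8 4 7 1 3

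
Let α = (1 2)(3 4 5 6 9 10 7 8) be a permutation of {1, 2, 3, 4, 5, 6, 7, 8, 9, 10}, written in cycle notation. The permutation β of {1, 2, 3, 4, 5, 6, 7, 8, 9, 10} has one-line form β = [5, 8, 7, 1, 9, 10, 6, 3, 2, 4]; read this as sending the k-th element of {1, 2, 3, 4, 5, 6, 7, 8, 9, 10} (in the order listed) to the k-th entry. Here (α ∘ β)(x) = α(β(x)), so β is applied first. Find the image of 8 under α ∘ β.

4

β(8) = 3, then α(3) = 4; composing gives (α ∘ β)(8) = 4.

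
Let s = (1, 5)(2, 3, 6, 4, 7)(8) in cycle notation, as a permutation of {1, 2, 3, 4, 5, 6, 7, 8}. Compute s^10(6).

6 lies in the 5-cycle (2, 3, 6, 4, 7).
Powers repeat with period 5 on this cycle, and 10 mod 5 = 0, so s^10(6) = s^0(6).
So s^10(6) = 6.

6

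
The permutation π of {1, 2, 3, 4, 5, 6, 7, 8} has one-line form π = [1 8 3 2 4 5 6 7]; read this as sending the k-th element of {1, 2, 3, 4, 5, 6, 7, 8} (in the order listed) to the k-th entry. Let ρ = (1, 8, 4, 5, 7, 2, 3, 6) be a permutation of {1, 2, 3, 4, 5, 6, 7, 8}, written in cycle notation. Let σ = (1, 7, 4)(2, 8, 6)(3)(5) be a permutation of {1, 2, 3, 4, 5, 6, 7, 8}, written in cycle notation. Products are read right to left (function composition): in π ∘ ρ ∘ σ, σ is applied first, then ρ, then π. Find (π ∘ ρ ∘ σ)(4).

Chase 4: σ(4) = 1; ρ(1) = 8; π(8) = 7. Hence (π ∘ ρ ∘ σ)(4) = 7.

7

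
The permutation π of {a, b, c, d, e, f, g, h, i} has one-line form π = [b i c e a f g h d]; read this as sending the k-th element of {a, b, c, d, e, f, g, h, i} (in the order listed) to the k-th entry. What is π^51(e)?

Tracing e → a → … returns to e after 5 steps, so e lies in a 5-cycle (a, b, i, d, e).
Since the cycle has length 5, π^51 acts on it the same as π^1 (51 mod 5 = 1).
Advancing 1 step from e: e → a.

a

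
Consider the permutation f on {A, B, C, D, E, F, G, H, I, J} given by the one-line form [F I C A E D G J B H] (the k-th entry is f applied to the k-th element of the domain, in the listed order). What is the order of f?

6

Decomposing into disjoint cycles gives cycle lengths 3, 2, 2, 1, 1, 1.
Since disjoint cycles commute, ord(f) = lcm(3, 2, 2) = 6.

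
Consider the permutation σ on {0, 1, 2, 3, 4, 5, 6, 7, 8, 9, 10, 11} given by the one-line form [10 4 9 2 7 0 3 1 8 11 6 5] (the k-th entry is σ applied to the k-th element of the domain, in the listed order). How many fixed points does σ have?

1

The fixed points (elements with σ(x) = x) are {8}, so there is 1.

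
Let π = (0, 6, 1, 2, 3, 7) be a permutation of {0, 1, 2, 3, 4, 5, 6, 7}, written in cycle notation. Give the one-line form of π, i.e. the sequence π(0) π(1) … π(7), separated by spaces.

Reading each image from the cycles: 0↦6, 1↦2, 2↦3, 3↦7, 4↦4, 5↦5, 6↦1, 7↦0.
So the one-line form is 6 2 3 7 4 5 1 0.

6 2 3 7 4 5 1 0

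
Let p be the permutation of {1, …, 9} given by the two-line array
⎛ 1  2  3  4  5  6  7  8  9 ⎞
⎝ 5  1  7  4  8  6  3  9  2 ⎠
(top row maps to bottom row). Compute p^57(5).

9

Tracing 5 → 8 → … returns to 5 after 5 steps, so 5 lies in a 5-cycle (1 5 8 9 2).
Powers repeat with period 5 on this cycle, and 57 mod 5 = 2, so p^57(5) = p^2(5).
Stepping 2 places around the cycle: 5 → 8 → 9.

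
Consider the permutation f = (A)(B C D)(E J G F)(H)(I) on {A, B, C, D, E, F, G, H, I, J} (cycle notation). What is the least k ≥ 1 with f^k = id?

The disjoint cycles have lengths 4, 3, 1, 1, 1.
The order of f is the least common multiple of its cycle lengths: lcm(4, 3) = 12.

12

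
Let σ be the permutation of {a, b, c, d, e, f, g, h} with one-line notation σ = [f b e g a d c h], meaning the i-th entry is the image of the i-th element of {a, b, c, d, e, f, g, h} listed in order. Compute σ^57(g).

a

Tracing g → c → … returns to g after 6 steps, so g lies in a 6-cycle (a, f, d, g, c, e).
Powers repeat with period 6 on this cycle, and 57 mod 6 = 3, so σ^57(g) = σ^3(g).
Stepping 3 places around the cycle: g → c → e → a.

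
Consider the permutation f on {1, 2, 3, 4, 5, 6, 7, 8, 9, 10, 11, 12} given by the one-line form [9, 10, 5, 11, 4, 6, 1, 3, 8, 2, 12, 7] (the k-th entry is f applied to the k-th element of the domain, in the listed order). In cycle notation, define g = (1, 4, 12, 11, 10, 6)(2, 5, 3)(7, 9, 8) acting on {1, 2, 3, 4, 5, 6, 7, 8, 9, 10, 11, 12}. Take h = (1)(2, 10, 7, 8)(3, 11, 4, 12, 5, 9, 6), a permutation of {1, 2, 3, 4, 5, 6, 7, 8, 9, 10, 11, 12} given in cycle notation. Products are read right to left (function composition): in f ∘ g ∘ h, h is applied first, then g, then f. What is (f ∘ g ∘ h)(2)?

(f ∘ g ∘ h)(2) = f(g(h(2))). h(2) = 10, then g(10) = 6, then f(6) = 6, so the result is 6.

6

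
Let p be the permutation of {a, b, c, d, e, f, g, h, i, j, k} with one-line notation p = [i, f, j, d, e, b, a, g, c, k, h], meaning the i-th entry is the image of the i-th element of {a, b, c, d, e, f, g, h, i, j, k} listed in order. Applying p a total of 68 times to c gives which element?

a

Tracing c → j → … returns to c after 7 steps, so c lies in a 7-cycle (a i c j k h g).
Powers repeat with period 7 on this cycle, and 68 mod 7 = 5, so p^68(c) = p^5(c).
Advancing 5 steps from c: c → j → k → h → g → a.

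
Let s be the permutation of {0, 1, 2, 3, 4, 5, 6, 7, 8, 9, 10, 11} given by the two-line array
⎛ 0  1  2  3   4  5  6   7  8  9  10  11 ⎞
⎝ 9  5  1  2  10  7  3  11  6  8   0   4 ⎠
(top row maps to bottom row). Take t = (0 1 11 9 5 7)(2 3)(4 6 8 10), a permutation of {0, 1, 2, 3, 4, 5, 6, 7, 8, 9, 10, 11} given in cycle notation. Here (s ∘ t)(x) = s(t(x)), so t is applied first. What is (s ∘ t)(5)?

t(5) = 7, then s(7) = 11; composing gives (s ∘ t)(5) = 11.

11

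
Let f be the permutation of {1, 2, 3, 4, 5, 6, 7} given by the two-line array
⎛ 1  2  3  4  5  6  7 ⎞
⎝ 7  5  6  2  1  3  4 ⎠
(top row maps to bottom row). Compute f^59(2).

4

Tracing 2 → 5 → … returns to 2 after 5 steps, so 2 lies in a 5-cycle (1, 7, 4, 2, 5).
On a 5-cycle, f^5 is the identity, so f^59 = f^4 there (59 ≡ 4 mod 5).
Advancing 4 steps from 2: 2 → 5 → 1 → 7 → 4.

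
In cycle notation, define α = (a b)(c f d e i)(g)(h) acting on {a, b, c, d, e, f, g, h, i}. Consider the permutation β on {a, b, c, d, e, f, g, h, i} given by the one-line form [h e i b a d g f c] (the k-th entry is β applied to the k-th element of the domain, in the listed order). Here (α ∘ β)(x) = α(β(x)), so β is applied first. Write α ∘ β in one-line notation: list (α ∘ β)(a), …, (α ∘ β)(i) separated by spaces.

h i c a b e g d f

For each element, apply β then α: a → h → h; b → e → i; c → i → c; d → b → a; e → a → b; f → d → e; g → g → g; h → f → d; i → c → f.
So α ∘ β in one-line form is h i c a b e g d f.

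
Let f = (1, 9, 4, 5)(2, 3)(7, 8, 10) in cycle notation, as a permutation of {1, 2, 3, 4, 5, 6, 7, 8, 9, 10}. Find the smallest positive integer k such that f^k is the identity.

12

The cycle type of f is (4, 3, 2, 1).
Since disjoint cycles commute, ord(f) = lcm(4, 3, 2) = 12.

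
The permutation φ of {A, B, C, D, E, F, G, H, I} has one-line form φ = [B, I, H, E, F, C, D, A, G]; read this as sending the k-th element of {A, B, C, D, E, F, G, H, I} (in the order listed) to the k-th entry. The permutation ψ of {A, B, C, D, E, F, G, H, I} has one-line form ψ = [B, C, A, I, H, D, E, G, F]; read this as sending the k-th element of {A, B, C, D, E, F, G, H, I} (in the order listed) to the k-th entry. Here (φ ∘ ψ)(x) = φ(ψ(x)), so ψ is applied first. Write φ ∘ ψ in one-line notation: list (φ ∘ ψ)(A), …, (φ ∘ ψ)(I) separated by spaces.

Chase each element through ψ then φ: A → B → I; B → C → H; C → A → B; D → I → G; E → H → A; F → D → E; G → E → F; H → G → D; I → F → C.
Collecting the images, φ ∘ ψ = [I H B G A E F D C].

I H B G A E F D C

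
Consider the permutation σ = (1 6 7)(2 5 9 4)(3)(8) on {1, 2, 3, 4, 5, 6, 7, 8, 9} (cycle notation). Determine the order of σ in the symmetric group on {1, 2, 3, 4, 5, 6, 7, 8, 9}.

12

The cycle type of σ is (4, 3, 1, 1).
The order of σ is the least common multiple of its cycle lengths: lcm(4, 3) = 12.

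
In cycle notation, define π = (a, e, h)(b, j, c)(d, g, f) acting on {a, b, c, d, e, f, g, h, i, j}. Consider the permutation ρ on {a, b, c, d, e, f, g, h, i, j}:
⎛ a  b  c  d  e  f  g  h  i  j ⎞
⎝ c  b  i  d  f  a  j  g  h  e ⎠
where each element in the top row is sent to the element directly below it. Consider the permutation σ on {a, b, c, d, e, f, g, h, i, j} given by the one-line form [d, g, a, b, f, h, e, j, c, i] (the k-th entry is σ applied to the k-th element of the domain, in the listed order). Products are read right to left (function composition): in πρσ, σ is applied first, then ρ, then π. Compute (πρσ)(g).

Chase g: σ(g) = e; ρ(e) = f; π(f) = d. Hence (πρσ)(g) = d.

d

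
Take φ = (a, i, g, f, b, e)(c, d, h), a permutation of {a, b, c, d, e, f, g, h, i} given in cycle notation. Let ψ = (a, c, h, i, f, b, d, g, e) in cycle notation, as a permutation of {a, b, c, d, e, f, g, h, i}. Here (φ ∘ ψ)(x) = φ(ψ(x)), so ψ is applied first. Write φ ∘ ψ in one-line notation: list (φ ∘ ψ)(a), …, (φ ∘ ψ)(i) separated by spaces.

d h c f i e a g b

(φ ∘ ψ)(x) = φ(ψ(x)). Computing each image: φ(ψ(a)) = φ(c) = d, φ(ψ(b)) = φ(d) = h, φ(ψ(c)) = φ(h) = c, φ(ψ(d)) = φ(g) = f, φ(ψ(e)) = φ(a) = i, φ(ψ(f)) = φ(b) = e, φ(ψ(g)) = φ(e) = a, φ(ψ(h)) = φ(i) = g, φ(ψ(i)) = φ(f) = b.
Hence φ ∘ ψ = [d h c f i e a g b].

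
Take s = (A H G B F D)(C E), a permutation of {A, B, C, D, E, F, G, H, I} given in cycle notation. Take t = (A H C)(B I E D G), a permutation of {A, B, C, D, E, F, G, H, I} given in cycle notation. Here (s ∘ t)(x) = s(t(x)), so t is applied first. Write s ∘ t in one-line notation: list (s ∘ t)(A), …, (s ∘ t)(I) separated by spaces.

(s ∘ t)(x) = s(t(x)). Computing each image: s(t(A)) = s(H) = G, s(t(B)) = s(I) = I, s(t(C)) = s(A) = H, s(t(D)) = s(G) = B, s(t(E)) = s(D) = A, s(t(F)) = s(F) = D, s(t(G)) = s(B) = F, s(t(H)) = s(C) = E, s(t(I)) = s(E) = C.
Hence s ∘ t = [G I H B A D F E C].

G I H B A D F E C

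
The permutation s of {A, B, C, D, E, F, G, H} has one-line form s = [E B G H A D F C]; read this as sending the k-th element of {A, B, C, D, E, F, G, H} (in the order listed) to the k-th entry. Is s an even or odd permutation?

odd

In disjoint-cycle form the cycle lengths are 5, 2, 1.
A cycle is odd iff its length is even; s has 1 even-length cycle, so sgn(s) = (−1)^1 and s is odd.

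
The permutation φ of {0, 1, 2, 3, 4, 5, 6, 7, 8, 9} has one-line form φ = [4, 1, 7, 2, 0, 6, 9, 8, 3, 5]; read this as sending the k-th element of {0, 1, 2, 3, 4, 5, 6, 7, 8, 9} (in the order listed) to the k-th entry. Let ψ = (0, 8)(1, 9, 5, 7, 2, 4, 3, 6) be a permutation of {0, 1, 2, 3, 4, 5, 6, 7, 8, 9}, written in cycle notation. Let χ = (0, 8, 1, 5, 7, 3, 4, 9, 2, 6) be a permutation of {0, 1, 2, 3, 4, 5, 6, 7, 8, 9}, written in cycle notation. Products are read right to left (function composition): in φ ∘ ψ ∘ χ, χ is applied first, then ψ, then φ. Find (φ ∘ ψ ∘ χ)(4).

(φ ∘ ψ ∘ χ)(4) = φ(ψ(χ(4))). χ(4) = 9, then ψ(9) = 5, then φ(5) = 6, so the result is 6.

6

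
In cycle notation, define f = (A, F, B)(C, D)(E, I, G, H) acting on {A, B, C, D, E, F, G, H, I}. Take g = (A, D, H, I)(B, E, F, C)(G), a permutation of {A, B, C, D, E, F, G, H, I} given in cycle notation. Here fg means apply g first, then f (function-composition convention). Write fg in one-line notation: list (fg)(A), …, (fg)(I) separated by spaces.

C I A E B D H G F

Chase each element through g then f: A → D → C; B → E → I; C → B → A; D → H → E; E → F → B; F → C → D; G → G → H; H → I → G; I → A → F.
Collecting the images, fg = [C I A E B D H G F].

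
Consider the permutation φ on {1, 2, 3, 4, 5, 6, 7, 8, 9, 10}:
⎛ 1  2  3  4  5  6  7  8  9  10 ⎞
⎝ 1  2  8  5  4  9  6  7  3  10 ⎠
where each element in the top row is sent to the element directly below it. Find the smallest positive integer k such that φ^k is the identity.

The disjoint-cycle form of φ has cycle lengths 5, 2, 1, 1, 1.
The order of φ is the least common multiple of its cycle lengths: lcm(5, 2) = 10.

10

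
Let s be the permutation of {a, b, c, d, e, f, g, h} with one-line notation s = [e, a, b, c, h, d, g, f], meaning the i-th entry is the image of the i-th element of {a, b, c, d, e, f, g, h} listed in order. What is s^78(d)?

Tracing d → c → … returns to d after 7 steps, so d lies in a 7-cycle (a e h f d c b).
Powers repeat with period 7 on this cycle, and 78 mod 7 = 1, so s^78(d) = s^1(d).
Stepping 1 place around the cycle: d → c.

c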